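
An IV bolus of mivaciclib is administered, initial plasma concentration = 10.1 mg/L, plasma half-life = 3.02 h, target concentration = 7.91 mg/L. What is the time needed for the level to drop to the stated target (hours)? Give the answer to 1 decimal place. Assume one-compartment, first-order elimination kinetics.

1.1 h

k = ln2 / t½ = 0.693147 / 3.02 = 0.2295 h⁻¹
t = ln(C₀ / C) / k = ln(10.10 / 7.91) / 0.2295
  = ln(1.277) / 0.2295 = 0.2445 / 0.2295 = 1.065 h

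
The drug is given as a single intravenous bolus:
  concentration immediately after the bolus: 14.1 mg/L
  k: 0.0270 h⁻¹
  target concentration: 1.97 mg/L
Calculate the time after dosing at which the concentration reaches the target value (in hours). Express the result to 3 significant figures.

t = ln(C₀ / C) / k = ln(14.10 / 1.97) / 0.02700
  = ln(7.157) / 0.02700 = 1.968 / 0.02700 = 72.89 h

72.9 h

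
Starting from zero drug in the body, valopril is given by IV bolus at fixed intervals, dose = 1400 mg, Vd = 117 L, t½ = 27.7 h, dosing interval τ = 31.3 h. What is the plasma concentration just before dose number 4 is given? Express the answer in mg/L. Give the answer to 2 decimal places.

C₀ per dose = Dose / Vd = 1400 / 117 = 11.97 mg/L
k = ln2 / t½ = 0.693147 / 27.7 = 0.02502 h⁻¹
Fraction remaining after one interval: r = e^(−kτ) = e^(−0.02502 × 31.3) = 0.4570
Before dose 4, 3 doses have been given (aged 1τ, 2τ, 3τ).
C_trough = C₀ × (r + r² + … + r^3) = C₀ × r(1−r^3)/(1−r)
        = 11.97 × 0.4570 × (1 − 0.09544) / (1 − 0.4570) = 9.113 mg/L

9.11 mg/L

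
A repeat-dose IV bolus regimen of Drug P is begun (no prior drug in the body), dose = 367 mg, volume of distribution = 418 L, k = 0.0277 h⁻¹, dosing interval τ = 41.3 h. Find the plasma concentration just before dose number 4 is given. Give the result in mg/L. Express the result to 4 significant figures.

0.3971 mg/L

C₀ per dose = Dose / Vd = 367 / 418 = 0.8780 mg/L
Fraction remaining after one interval: r = e^(−kτ) = e^(−0.02770 × 41.3) = 0.3185
Before dose 4, 3 doses have been given (aged 1τ, 2τ, 3τ).
C_trough = C₀ × (r + r² + … + r^3) = C₀ × r(1−r^3)/(1−r)
        = 0.8780 × 0.3185 × (1 − 0.03231) / (1 − 0.3185) = 0.3971 mg/L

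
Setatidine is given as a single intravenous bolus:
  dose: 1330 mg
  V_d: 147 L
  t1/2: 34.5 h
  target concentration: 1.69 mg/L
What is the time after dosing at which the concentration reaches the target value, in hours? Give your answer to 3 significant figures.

83.5 h

C₀ = Dose / Vd = 1330 / 147 = 9.048 mg/L
k = ln2 / t½ = 0.693147 / 34.5 = 0.02009 h⁻¹
t = ln(C₀ / C) / k = ln(9.048 / 1.69) / 0.02009
  = ln(5.354) / 0.02009 = 1.678 / 0.02009 = 83.52 h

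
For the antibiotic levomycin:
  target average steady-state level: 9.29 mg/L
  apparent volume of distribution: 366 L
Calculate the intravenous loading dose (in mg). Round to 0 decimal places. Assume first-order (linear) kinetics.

3400 mg

LD = Css × Vd = 9.29 × 366 = 3400 mg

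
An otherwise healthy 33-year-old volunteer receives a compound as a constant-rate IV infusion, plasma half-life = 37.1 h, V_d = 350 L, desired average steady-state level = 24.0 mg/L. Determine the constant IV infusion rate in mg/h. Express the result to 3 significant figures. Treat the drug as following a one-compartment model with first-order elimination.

k = ln2 / t½ = 0.693147 / 37.1 = 0.01868 h⁻¹
CL = k × Vd = 0.01868 × 350 = 6.538 L/h
At steady state, infusion rate R₀ = Css × CL = 24.0 × 6.538 = 156.9 mg/h

157 mg/h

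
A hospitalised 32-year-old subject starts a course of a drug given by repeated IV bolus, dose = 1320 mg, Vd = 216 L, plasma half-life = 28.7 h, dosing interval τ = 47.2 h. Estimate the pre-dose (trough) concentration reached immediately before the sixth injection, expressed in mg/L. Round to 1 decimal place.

2.9 mg/L

C₀ per dose = Dose / Vd = 1320 / 216 = 6.111 mg/L
k = ln2 / t½ = 0.693147 / 28.7 = 0.02415 h⁻¹
Fraction remaining after one interval: r = e^(−kτ) = e^(−0.02415 × 47.2) = 0.3199
Before dose 6, 5 doses have been given (aged 1τ, 2τ, 3τ, 4τ, 5τ).
C_trough = C₀ × (r + r² + … + r^5) = C₀ × r(1−r^5)/(1−r)
        = 6.111 × 0.3199 × (1 − 0.003350) / (1 − 0.3199) = 2.865 mg/L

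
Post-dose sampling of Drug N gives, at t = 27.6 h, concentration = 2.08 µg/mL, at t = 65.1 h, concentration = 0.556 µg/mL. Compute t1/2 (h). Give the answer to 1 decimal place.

19.7 h

k = ln(C₁/C₂) / (t₂ − t₁) = ln(2.08/0.556) / (65.1 − 27.6)
  = 1.319 / 37.50 = 0.03517 h⁻¹
t½ = ln2 / k = 0.693147 / 0.03517 = 19.71 h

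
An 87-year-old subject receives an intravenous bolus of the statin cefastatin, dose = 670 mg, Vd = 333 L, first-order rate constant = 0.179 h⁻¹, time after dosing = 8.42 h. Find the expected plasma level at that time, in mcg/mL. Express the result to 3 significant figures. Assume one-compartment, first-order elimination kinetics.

C₀ = Dose / Vd = 670.0 / 333 = 2.012 mg/L
C = C₀ · e^(−k·t) = 2.012 × e^(−0.1790 × 8.42)
  = 2.012 × 0.2215 = 0.4457 mg/L
(0.4457 mg/L = 0.4457 mcg/mL)

0.446 mcg/mL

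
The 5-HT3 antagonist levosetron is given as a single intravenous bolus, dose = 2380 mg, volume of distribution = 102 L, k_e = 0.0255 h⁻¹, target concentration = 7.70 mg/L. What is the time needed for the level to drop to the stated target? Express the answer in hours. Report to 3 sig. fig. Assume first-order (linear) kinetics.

C₀ = Dose / Vd = 2380 / 102 = 23.33 mg/L
t = ln(C₀ / C) / k = ln(23.33 / 7.70) / 0.02550
  = ln(3.030) / 0.02550 = 1.109 / 0.02550 = 43.49 h

43.5 h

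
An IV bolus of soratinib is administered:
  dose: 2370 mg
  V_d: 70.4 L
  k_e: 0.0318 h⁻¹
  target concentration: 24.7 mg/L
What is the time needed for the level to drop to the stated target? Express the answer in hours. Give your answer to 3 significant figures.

9.74 h

C₀ = Dose / Vd = 2370 / 70.4 = 33.66 mg/L
t = ln(C₀ / C) / k = ln(33.66 / 24.7) / 0.03180
  = ln(1.363) / 0.03180 = 0.3097 / 0.03180 = 9.739 h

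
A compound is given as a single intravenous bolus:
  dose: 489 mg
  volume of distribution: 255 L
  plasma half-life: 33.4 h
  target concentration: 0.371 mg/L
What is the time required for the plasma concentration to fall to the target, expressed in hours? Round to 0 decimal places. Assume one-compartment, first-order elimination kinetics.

C₀ = Dose / Vd = 489.0 / 255 = 1.918 mg/L
k = ln2 / t½ = 0.693147 / 33.4 = 0.02075 h⁻¹
t = ln(C₀ / C) / k = ln(1.918 / 0.371) / 0.02075
  = ln(5.170) / 0.02075 = 1.643 / 0.02075 = 79.18 h

79 h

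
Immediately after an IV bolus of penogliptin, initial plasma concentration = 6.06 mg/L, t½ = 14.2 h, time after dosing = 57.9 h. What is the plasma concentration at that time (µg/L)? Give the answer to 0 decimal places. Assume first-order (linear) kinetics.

359 µg/L

k = ln2 / t½ = 0.693147 / 14.2 = 0.04881 h⁻¹
C = C₀ · e^(−k·t) = 6.060 × e^(−0.04881 × 57.9)
  = 6.060 × 0.05924 = 0.3590 mg/L
Convert: 0.3590 mg/L × 1000 = 359.0 µg/L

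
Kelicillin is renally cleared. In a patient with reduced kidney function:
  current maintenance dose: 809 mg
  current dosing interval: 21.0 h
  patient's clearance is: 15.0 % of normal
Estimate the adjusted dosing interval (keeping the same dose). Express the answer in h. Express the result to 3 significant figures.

To keep the same average steady-state level, dosing rate must scale with clearance.
CL ratio = 15.0 / 100 = 0.1500
New interval (same dose) = 21.0 / 0.1500 = 140.0 h

140 h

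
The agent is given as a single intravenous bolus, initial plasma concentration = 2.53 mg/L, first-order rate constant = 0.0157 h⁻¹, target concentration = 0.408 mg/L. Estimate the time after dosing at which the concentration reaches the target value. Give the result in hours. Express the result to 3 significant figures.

116 h

t = ln(C₀ / C) / k = ln(2.530 / 0.408) / 0.01570
  = ln(6.201) / 0.01570 = 1.825 / 0.01570 = 116.2 h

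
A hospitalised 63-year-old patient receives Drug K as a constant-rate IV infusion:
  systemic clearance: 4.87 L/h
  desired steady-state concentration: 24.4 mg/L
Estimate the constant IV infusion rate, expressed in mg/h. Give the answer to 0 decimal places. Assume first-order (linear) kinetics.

119 mg/h

At steady state, infusion rate R₀ = Css × CL = 24.4 × 4.870 = 118.8 mg/h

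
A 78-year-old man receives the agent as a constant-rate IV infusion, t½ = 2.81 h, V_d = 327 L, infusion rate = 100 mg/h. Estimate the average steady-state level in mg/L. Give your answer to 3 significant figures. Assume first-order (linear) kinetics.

1.24 mg/L

k = ln2 / t½ = 0.693147 / 2.81 = 0.2467 h⁻¹
CL = k × Vd = 0.2467 × 327 = 80.67 L/h
At steady state Css = R₀ / CL = 100 / 80.67 = 1.240 mg/L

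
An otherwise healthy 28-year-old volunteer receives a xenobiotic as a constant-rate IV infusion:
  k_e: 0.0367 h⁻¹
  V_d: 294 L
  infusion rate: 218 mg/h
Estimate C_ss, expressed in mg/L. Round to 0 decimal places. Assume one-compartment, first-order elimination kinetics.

20 mg/L

CL = k × Vd = 0.03670 × 294 = 10.79 L/h
At steady state Css = R₀ / CL = 218 / 10.79 = 20.20 mg/L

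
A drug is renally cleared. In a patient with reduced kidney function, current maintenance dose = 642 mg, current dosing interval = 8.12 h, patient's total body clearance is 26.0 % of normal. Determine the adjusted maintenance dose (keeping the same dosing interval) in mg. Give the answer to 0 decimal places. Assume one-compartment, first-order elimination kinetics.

167 mg

To keep the same average steady-state level, dosing rate must scale with clearance.
CL ratio = 26.0 / 100 = 0.2600
New dose (same interval) = 642 × 0.2600 = 166.9 mg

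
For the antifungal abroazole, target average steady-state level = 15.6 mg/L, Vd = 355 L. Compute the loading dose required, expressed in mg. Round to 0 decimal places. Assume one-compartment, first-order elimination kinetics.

5538 mg

LD = Css × Vd = 15.6 × 355 = 5538 mg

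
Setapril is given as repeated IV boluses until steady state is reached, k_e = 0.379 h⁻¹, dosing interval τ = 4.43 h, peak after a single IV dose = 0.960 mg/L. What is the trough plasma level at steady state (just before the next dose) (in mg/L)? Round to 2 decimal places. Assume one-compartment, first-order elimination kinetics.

e^(−kτ) = e^(−0.3790 × 4.43) = 0.1866
Accumulation ratio R = 1 / (1 − e^(−kτ)) = 1 / (1 − 0.1866) = 1.229
Steady-state trough = C₀ × R × e^(−kτ) = 0.960 × 1.229 × 0.1866 = 0.2202 mg/L

0.22 mg/L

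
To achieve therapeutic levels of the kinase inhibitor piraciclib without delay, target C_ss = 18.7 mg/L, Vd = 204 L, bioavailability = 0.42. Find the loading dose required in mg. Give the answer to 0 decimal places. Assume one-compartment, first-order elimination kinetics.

9083 mg

LD = Css × Vd / F = 18.7 × 204 / 0.42 = 9083 mg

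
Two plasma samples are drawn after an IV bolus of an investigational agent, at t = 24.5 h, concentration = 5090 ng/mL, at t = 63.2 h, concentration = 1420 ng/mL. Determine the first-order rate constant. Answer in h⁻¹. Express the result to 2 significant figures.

0.033 h⁻¹

k = ln(C₁/C₂) / (t₂ − t₁) = ln(5090/1420) / (63.2 − 24.5)
  = 1.277 / 38.70 = 0.03300 h⁻¹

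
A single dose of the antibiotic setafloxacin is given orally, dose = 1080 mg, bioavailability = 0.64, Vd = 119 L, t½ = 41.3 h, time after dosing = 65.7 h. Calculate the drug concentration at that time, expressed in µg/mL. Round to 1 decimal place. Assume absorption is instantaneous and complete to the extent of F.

Amount reaching circulation = F × Dose = 0.64 × 1080 = 691.2 mg
C₀ = F·Dose / Vd = 691.2 / 119 = 5.808 mg/L
k = ln2 / t½ = 0.693147 / 41.3 = 0.01678 h⁻¹
C = C₀ · e^(−k·t) = 5.808 × e^(−0.01678 × 65.7)
  = 5.808 × 0.3321 = 1.929 mg/L
(1.929 mg/L = 1.929 µg/mL)

1.9 µg/mL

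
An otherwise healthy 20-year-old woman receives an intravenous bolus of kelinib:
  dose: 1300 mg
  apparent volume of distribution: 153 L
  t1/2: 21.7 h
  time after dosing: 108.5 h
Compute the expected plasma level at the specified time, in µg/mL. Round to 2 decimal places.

C₀ = Dose / Vd = 1300 / 153 = 8.497 mg/L
k = ln2 / t½ = 0.693147 / 21.7 = 0.03194 h⁻¹
t / t½ = 108.5 / 21.7 = 5 half-lives
C = C₀ × (1/2)^5 = 8.497 × 0.03125 = 0.2655 mg/L
(0.2655 mg/L = 0.2655 µg/mL)

0.27 µg/mL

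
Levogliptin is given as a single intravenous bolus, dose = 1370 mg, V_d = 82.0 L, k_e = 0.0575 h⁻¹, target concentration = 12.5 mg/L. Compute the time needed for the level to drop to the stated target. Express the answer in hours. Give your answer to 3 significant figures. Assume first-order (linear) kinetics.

C₀ = Dose / Vd = 1370 / 82.0 = 16.71 mg/L
t = ln(C₀ / C) / k = ln(16.71 / 12.5) / 0.05750
  = ln(1.337) / 0.05750 = 0.2904 / 0.05750 = 5.050 h

5.05 h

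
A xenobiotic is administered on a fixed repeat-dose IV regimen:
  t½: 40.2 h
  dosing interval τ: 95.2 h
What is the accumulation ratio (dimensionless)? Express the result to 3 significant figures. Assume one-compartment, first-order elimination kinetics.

k = ln2 / t½ = 0.693147 / 40.2 = 0.01724 h⁻¹
e^(−kτ) = e^(−0.01724 × 95.2) = 0.1937
Accumulation ratio R = 1 / (1 − e^(−kτ)) = 1 / (1 − 0.1937) = 1.240

1.24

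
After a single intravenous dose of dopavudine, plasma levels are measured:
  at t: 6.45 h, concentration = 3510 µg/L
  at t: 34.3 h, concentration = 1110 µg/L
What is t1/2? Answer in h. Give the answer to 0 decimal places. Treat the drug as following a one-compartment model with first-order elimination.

17 h

k = ln(C₁/C₂) / (t₂ − t₁) = ln(3510/1110) / (34.3 − 6.45)
  = 1.151 / 27.85 = 0.04133 h⁻¹
t½ = ln2 / k = 0.693147 / 0.04133 = 16.77 h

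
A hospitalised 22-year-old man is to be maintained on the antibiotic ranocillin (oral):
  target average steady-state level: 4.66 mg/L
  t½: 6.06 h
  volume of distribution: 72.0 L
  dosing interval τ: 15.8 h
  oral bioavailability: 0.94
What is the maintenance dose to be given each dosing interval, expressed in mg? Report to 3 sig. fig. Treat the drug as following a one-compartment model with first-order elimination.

645 mg

k = ln2 / t½ = 0.693147 / 6.06 = 0.1144 h⁻¹
CL = k × Vd = 0.1144 × 72.0 = 8.237 L/h
At steady state, F × (Dose/τ) = Css × CL.
Dose = Css × CL × τ / F = 4.66 × 8.237 × 15.8 / 0.94 = 645.2 mg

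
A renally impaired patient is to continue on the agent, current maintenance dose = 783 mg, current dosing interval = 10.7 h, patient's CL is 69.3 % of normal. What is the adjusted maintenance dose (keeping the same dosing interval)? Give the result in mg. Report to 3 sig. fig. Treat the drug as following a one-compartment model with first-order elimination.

To keep the same average steady-state level, dosing rate must scale with clearance.
CL ratio = 69.3 / 100 = 0.6930
New dose (same interval) = 783 × 0.6930 = 542.6 mg

543 mg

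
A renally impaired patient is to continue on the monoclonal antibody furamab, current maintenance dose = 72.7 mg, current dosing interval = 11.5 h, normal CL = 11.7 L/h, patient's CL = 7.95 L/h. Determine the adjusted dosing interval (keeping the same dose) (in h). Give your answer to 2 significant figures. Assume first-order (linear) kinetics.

To keep the same average steady-state level, dosing rate must scale with clearance.
CL ratio = 7.95 / 11.7 = 0.6795
New interval (same dose) = 11.5 / 0.6795 = 16.92 h

17 h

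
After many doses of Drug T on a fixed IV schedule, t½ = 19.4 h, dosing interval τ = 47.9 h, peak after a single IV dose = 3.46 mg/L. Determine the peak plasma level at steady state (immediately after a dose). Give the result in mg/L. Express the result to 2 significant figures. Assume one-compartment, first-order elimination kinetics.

4.2 mg/L

k = ln2 / t½ = 0.693147 / 19.4 = 0.03573 h⁻¹
e^(−kτ) = e^(−0.03573 × 47.9) = 0.1806
Accumulation ratio R = 1 / (1 − e^(−kτ)) = 1 / (1 − 0.1806) = 1.220
Steady-state peak = C₀ × R = 3.46 × 1.220 = 4.221 mg/L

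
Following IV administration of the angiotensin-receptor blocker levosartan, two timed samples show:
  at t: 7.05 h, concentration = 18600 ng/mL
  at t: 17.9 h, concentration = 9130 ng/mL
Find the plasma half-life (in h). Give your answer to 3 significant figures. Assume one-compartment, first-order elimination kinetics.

k = ln(C₁/C₂) / (t₂ − t₁) = ln(18600/9130) / (17.9 − 7.05)
  = 0.7116 / 10.85 = 0.06559 h⁻¹
t½ = ln2 / k = 0.693147 / 0.06559 = 10.57 h

10.6 h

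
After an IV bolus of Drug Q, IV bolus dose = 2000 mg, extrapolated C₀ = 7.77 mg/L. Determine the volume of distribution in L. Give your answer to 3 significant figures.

Vd = Dose / C₀ = 2000 / 7.77 = 257.4 L

257 L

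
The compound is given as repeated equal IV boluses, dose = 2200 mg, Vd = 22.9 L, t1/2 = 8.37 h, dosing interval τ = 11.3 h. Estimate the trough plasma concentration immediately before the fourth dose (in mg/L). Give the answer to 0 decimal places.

58 mg/L

C₀ per dose = Dose / Vd = 2200 / 22.9 = 96.07 mg/L
k = ln2 / t½ = 0.693147 / 8.37 = 0.08281 h⁻¹
Fraction remaining after one interval: r = e^(−kτ) = e^(−0.08281 × 11.3) = 0.3923
Before dose 4, 3 doses have been given (aged 1τ, 2τ, 3τ).
C_trough = C₀ × (r + r² + … + r^3) = C₀ × r(1−r^3)/(1−r)
        = 96.07 × 0.3923 × (1 − 0.06037) / (1 − 0.3923) = 58.27 mg/L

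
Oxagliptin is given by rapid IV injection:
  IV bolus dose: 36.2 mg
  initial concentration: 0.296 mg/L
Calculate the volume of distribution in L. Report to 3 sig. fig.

Vd = Dose / C₀ = 36.20 / 0.296 = 122.3 L

122 L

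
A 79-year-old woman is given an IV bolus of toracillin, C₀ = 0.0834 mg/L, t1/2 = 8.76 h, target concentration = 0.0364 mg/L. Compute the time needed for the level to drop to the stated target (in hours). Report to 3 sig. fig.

k = ln2 / t½ = 0.693147 / 8.76 = 0.07913 h⁻¹
t = ln(C₀ / C) / k = ln(0.08340 / 0.0364) / 0.07913
  = ln(2.291) / 0.07913 = 0.8290 / 0.07913 = 10.48 h

10.5 h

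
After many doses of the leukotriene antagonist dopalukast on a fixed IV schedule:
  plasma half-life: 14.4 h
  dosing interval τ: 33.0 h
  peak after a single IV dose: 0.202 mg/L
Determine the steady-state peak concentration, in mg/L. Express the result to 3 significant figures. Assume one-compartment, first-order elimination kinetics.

0.254 mg/L

k = ln2 / t½ = 0.693147 / 14.4 = 0.04814 h⁻¹
e^(−kτ) = e^(−0.04814 × 33.0) = 0.2042
Accumulation ratio R = 1 / (1 − e^(−kτ)) = 1 / (1 − 0.2042) = 1.257
Steady-state peak = C₀ × R = 0.202 × 1.257 = 0.2539 mg/L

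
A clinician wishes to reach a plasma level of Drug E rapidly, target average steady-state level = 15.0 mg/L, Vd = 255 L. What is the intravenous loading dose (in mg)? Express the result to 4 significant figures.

3825 mg

LD = Css × Vd = 15.0 × 255 = 3825 mg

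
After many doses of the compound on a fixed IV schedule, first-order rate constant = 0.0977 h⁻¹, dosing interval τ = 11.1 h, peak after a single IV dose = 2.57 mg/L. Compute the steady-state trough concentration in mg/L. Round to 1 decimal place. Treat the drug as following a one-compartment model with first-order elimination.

e^(−kτ) = e^(−0.09770 × 11.1) = 0.3381
Accumulation ratio R = 1 / (1 − e^(−kτ)) = 1 / (1 − 0.3381) = 1.511
Steady-state trough = C₀ × R × e^(−kτ) = 2.57 × 1.511 × 0.3381 = 1.313 mg/L

1.3 mg/L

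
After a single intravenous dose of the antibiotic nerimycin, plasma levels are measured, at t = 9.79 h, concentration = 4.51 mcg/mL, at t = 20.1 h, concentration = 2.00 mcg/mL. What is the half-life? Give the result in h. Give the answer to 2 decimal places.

k = ln(C₁/C₂) / (t₂ − t₁) = ln(4.51/2.00) / (20.1 − 9.79)
  = 0.8131 / 10.31 = 0.07887 h⁻¹
t½ = ln2 / k = 0.693147 / 0.07887 = 8.788 h

8.79 h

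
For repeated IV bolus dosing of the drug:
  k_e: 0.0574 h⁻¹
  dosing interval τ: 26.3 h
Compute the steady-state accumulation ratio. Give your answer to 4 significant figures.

e^(−kτ) = e^(−0.05740 × 26.3) = 0.2210
Accumulation ratio R = 1 / (1 − e^(−kτ)) = 1 / (1 − 0.2210) = 1.284

1.284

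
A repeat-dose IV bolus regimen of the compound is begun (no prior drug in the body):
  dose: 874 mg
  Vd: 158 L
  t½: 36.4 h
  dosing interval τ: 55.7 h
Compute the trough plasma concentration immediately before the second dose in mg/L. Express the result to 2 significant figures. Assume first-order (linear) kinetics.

C₀ per dose = Dose / Vd = 874 / 158 = 5.532 mg/L
k = ln2 / t½ = 0.693147 / 36.4 = 0.01904 h⁻¹
Fraction remaining after one interval: r = e^(−kτ) = e^(−0.01904 × 55.7) = 0.3463
Before dose 2, 1 dose has been given (aged 1τ).
C_trough = C₀ × r = 5.532 × 0.3463 = 1.916 mg/L

1.9 mg/L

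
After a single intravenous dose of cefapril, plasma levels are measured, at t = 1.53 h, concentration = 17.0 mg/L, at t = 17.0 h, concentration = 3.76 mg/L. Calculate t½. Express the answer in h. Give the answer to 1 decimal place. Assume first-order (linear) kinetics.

k = ln(C₁/C₂) / (t₂ − t₁) = ln(17.0/3.76) / (17.0 − 1.53)
  = 1.509 / 15.47 = 0.09754 h⁻¹
t½ = ln2 / k = 0.693147 / 0.09754 = 7.106 h

7.1 h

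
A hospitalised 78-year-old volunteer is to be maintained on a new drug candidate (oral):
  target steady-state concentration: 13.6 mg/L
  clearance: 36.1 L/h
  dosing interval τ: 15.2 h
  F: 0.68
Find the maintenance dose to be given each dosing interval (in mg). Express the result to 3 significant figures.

At steady state, F × (Dose/τ) = Css × CL.
Dose = Css × CL × τ / F = 13.6 × 36.10 × 15.2 / 0.68 = 10970 mg

11000 mg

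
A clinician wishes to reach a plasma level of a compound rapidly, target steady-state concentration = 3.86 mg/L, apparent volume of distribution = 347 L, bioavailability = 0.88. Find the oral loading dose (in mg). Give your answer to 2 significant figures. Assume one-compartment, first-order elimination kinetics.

1500 mg

LD = Css × Vd / F = 3.86 × 347 / 0.88 = 1522 mg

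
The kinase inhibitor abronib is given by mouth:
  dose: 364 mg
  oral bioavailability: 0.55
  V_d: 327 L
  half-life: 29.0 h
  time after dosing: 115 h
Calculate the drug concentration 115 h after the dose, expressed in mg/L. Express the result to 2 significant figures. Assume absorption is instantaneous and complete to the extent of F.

Amount reaching circulation = F × Dose = 0.55 × 364.0 = 200.2 mg
C₀ = F·Dose / Vd = 200.2 / 327 = 0.6122 mg/L
k = ln2 / t½ = 0.693147 / 29.0 = 0.02390 h⁻¹
C = C₀ · e^(−k·t) = 0.6122 × e^(−0.02390 × 115)
  = 0.6122 × 0.06402 = 0.03919 mg/L

0.039 mg/L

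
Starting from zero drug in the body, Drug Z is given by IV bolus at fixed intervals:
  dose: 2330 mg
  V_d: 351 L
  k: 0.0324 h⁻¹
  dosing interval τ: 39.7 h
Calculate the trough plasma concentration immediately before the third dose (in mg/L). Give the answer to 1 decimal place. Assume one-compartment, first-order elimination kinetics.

C₀ per dose = Dose / Vd = 2330 / 351 = 6.638 mg/L
Fraction remaining after one interval: r = e^(−kτ) = e^(−0.03240 × 39.7) = 0.2763
Before dose 3, 2 doses have been given (aged 1τ, 2τ).
C_trough = C₀ × (r + r²) = 6.638 × (0.2763 + 0.07634) = 2.341 mg/L

2.3 mg/L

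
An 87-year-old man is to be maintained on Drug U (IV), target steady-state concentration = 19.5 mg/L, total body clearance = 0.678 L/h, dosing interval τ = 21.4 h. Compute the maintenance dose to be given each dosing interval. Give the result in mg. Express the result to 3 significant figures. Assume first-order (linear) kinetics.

283 mg

At steady state, Dose/τ = Css × CL.
Dose = Css × CL × τ = 19.5 × 0.6780 × 21.4 = 282.9 mg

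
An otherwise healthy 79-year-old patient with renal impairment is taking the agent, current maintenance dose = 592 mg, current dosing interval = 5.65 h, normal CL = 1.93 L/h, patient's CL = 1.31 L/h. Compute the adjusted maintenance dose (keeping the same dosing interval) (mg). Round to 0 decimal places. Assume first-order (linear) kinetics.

To keep the same average steady-state level, dosing rate must scale with clearance.
CL ratio = 1.31 / 1.93 = 0.6788
New dose (same interval) = 592 × 0.6788 = 401.8 mg

402 mg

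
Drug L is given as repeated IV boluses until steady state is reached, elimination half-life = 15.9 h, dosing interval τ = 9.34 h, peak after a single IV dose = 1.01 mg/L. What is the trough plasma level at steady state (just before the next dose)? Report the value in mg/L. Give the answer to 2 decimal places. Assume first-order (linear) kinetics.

k = ln2 / t½ = 0.693147 / 15.9 = 0.04359 h⁻¹
e^(−kτ) = e^(−0.04359 × 9.34) = 0.6656
Accumulation ratio R = 1 / (1 − e^(−kτ)) = 1 / (1 − 0.6656) = 2.990
Steady-state trough = C₀ × R × e^(−kτ) = 1.01 × 2.990 × 0.6656 = 2.010 mg/L

2.01 mg/L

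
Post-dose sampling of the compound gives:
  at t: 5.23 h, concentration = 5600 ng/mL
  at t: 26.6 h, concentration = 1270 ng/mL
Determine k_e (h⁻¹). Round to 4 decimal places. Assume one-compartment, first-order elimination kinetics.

0.0694 h⁻¹

k = ln(C₁/C₂) / (t₂ − t₁) = ln(5600/1270) / (26.6 − 5.23)
  = 1.484 / 21.37 = 0.06944 h⁻¹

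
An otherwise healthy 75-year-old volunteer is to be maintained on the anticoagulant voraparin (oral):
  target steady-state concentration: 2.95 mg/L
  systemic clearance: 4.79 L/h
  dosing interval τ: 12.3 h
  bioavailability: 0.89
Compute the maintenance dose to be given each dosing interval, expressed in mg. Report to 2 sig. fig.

200 mg

At steady state, F × (Dose/τ) = Css × CL.
Dose = Css × CL × τ / F = 2.95 × 4.790 × 12.3 / 0.89 = 195.3 mg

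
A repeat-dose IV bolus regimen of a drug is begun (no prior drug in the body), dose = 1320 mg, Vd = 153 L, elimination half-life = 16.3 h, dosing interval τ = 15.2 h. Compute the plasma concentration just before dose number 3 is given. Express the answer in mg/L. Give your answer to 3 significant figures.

C₀ per dose = Dose / Vd = 1320 / 153 = 8.627 mg/L
k = ln2 / t½ = 0.693147 / 16.3 = 0.04252 h⁻¹
Fraction remaining after one interval: r = e^(−kτ) = e^(−0.04252 × 15.2) = 0.5240
Before dose 3, 2 doses have been given (aged 1τ, 2τ).
C_trough = C₀ × (r + r²) = 8.627 × (0.5240 + 0.2746) = 6.890 mg/L

6.89 mg/L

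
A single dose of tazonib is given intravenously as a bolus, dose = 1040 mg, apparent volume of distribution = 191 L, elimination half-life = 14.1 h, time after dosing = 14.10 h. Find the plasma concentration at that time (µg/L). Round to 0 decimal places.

2723 µg/L

C₀ = Dose / Vd = 1040 / 191 = 5.445 mg/L
k = ln2 / t½ = 0.693147 / 14.1 = 0.04916 h⁻¹
t / t½ = 14.10 / 14.1 = 1 half-lives
C = C₀ × (1/2)^1 = 5.445 × 0.5000 = 2.723 mg/L
Convert: 2.723 mg/L × 1000 = 2723 µg/L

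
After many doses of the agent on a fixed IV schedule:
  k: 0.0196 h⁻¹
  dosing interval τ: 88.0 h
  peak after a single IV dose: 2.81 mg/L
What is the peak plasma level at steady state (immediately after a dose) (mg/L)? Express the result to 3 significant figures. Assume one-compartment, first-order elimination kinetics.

3.42 mg/L

e^(−kτ) = e^(−0.01960 × 88.0) = 0.1782
Accumulation ratio R = 1 / (1 − e^(−kτ)) = 1 / (1 − 0.1782) = 1.217
Steady-state peak = C₀ × R = 2.81 × 1.217 = 3.420 mg/L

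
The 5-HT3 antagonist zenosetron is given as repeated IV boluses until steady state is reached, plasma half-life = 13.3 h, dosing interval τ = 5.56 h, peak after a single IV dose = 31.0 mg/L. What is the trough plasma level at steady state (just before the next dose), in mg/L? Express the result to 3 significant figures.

92.2 mg/L

k = ln2 / t½ = 0.693147 / 13.3 = 0.05212 h⁻¹
e^(−kτ) = e^(−0.05212 × 5.56) = 0.7484
Accumulation ratio R = 1 / (1 − e^(−kτ)) = 1 / (1 − 0.7484) = 3.975
Steady-state trough = C₀ × R × e^(−kτ) = 31.0 × 3.975 × 0.7484 = 92.22 mg/L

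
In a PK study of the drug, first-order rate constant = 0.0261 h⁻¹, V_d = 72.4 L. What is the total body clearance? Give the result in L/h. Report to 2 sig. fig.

CL = k × Vd = 0.0261 × 72.4 = 1.890 L/h

1.9 L/h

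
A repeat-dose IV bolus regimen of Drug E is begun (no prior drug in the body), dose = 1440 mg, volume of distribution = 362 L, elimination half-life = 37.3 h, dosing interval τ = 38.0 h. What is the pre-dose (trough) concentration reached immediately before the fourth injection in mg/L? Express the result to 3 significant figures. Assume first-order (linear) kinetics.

3.41 mg/L

C₀ per dose = Dose / Vd = 1440 / 362 = 3.978 mg/L
k = ln2 / t½ = 0.693147 / 37.3 = 0.01858 h⁻¹
Fraction remaining after one interval: r = e^(−kτ) = e^(−0.01858 × 38.0) = 0.4936
Before dose 4, 3 doses have been given (aged 1τ, 2τ, 3τ).
C_trough = C₀ × (r + r² + … + r^3) = C₀ × r(1−r^3)/(1−r)
        = 3.978 × 0.4936 × (1 − 0.1203) / (1 − 0.4936) = 3.411 mg/L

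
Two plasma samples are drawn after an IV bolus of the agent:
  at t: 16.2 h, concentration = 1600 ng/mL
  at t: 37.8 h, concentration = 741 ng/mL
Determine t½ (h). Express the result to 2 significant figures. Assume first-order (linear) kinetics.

19 h

k = ln(C₁/C₂) / (t₂ − t₁) = ln(1600/741) / (37.8 − 16.2)
  = 0.7698 / 21.60 = 0.03564 h⁻¹
t½ = ln2 / k = 0.693147 / 0.03564 = 19.45 h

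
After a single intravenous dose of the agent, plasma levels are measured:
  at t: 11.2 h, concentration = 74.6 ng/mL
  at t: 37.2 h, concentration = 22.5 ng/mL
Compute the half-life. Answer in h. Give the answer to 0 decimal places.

k = ln(C₁/C₂) / (t₂ − t₁) = ln(74.6/22.5) / (37.2 − 11.2)
  = 1.199 / 26.00 = 0.04612 h⁻¹
t½ = ln2 / k = 0.693147 / 0.04612 = 15.03 h

15 h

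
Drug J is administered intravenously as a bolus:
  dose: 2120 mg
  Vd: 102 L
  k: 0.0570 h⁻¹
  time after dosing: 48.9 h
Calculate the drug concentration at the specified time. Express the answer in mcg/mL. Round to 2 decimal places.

C₀ = Dose / Vd = 2120 / 102 = 20.78 mg/L
C = C₀ · e^(−k·t) = 20.78 × e^(−0.05700 × 48.9)
  = 20.78 × 0.06159 = 1.280 mg/L
(1.280 mg/L = 1.280 mcg/mL)

1.28 mcg/mL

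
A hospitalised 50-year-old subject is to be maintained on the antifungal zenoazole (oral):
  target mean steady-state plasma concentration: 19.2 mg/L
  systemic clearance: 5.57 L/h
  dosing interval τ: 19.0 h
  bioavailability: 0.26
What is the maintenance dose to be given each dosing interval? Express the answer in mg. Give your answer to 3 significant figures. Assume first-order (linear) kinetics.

7820 mg

At steady state, F × (Dose/τ) = Css × CL.
Dose = Css × CL × τ / F = 19.2 × 5.570 × 19.0 / 0.26 = 7815 mg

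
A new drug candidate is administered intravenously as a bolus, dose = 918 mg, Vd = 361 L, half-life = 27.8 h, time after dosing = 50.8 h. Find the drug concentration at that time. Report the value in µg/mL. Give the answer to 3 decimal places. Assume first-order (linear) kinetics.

0.717 µg/mL

C₀ = Dose / Vd = 918.0 / 361 = 2.543 mg/L
k = ln2 / t½ = 0.693147 / 27.8 = 0.02493 h⁻¹
C = C₀ · e^(−k·t) = 2.543 × e^(−0.02493 × 50.8)
  = 2.543 × 0.2818 = 0.7166 mg/L
(0.7166 mg/L = 0.7166 µg/mL)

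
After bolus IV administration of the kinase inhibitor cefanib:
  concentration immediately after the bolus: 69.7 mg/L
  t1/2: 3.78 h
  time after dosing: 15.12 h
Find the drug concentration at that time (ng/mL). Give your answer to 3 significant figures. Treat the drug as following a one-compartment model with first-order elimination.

k = ln2 / t½ = 0.693147 / 3.78 = 0.1834 h⁻¹
t / t½ = 15.12 / 3.78 = 4 half-lives
C = C₀ × (1/2)^4 = 69.70 × 0.06250 = 4.356 mg/L
Convert: 4.356 mg/L × 1000 = 4356 ng/mL

4360 ng/mL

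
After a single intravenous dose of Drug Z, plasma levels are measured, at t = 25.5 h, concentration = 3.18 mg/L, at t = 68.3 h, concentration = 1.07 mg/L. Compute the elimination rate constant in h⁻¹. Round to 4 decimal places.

0.0254 h⁻¹

k = ln(C₁/C₂) / (t₂ − t₁) = ln(3.18/1.07) / (68.3 − 25.5)
  = 1.089 / 42.80 = 0.02544 h⁻¹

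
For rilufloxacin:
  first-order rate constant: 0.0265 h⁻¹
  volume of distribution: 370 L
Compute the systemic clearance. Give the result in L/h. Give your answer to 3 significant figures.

9.81 L/h

CL = k × Vd = 0.0265 × 370 = 9.805 L/h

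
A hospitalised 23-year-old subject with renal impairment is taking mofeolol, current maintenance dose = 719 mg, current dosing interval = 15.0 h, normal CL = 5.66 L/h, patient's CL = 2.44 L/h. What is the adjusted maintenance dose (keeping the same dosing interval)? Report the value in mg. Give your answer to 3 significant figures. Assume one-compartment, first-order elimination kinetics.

To keep the same average steady-state level, dosing rate must scale with clearance.
CL ratio = 2.44 / 5.66 = 0.4311
New dose (same interval) = 719 × 0.4311 = 310.0 mg

310 mg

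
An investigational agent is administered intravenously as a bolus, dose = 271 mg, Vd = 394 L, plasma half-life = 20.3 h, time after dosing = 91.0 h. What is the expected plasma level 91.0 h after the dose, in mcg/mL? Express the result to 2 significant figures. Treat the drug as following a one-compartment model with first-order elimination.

C₀ = Dose / Vd = 271.0 / 394 = 0.6878 mg/L
k = ln2 / t½ = 0.693147 / 20.3 = 0.03415 h⁻¹
C = C₀ · e^(−k·t) = 0.6878 × e^(−0.03415 × 91.0)
  = 0.6878 × 0.04471 = 0.03075 mg/L
(0.03075 mg/L = 0.03075 mcg/mL)

0.031 mcg/mL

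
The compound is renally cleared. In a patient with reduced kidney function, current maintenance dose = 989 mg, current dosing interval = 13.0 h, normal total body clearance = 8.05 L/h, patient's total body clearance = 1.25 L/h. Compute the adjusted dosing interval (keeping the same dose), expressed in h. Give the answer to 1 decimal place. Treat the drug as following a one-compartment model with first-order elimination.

83.7 h

To keep the same average steady-state level, dosing rate must scale with clearance.
CL ratio = 1.25 / 8.05 = 0.1553
New interval (same dose) = 13.0 / 0.1553 = 83.71 h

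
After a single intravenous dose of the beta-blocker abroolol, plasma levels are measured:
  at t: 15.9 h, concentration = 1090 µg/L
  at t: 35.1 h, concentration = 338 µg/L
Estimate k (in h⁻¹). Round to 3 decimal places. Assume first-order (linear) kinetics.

0.061 h⁻¹

k = ln(C₁/C₂) / (t₂ − t₁) = ln(1090/338) / (35.1 − 15.9)
  = 1.171 / 19.20 = 0.06099 h⁻¹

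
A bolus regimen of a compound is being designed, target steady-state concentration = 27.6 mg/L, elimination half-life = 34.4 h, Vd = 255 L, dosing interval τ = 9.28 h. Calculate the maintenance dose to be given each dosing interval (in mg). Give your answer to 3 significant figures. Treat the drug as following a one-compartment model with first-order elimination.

k = ln2 / t½ = 0.693147 / 34.4 = 0.02015 h⁻¹
CL = k × Vd = 0.02015 × 255 = 5.138 L/h
At steady state, Dose/τ = Css × CL.
Dose = Css × CL × τ = 27.6 × 5.138 × 9.28 = 1316 mg

1320 mg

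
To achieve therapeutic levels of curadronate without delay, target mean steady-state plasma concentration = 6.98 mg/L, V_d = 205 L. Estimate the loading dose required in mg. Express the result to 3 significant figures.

1430 mg

LD = Css × Vd = 6.98 × 205 = 1431 mg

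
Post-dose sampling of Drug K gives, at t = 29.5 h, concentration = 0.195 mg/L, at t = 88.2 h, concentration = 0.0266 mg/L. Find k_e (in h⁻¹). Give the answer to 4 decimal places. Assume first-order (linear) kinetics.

k = ln(C₁/C₂) / (t₂ − t₁) = ln(0.195/0.0266) / (88.2 − 29.5)
  = 1.992 / 58.70 = 0.03394 h⁻¹

0.0339 h⁻¹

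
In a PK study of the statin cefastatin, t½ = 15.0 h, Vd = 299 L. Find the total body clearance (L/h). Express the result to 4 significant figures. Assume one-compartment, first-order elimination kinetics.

k = ln2 / t½ = 0.693147 / 15.0 = 0.04621 h⁻¹
CL = k × Vd = 0.04621 × 299 = 13.82 L/h

13.82 L/h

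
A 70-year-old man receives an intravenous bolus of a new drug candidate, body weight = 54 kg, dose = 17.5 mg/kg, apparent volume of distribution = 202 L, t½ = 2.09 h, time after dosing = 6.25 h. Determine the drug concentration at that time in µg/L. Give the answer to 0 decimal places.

Total dose = 17.5 × 54 = 945.0 mg
C₀ = Dose / Vd = 945.0 / 202 = 4.678 mg/L
k = ln2 / t½ = 0.693147 / 2.09 = 0.3316 h⁻¹
C = C₀ · e^(−k·t) = 4.678 × e^(−0.3316 × 6.25)
  = 4.678 × 0.1259 = 0.5890 mg/L
Convert: 0.5890 mg/L × 1000 = 589.0 µg/L

589 µg/L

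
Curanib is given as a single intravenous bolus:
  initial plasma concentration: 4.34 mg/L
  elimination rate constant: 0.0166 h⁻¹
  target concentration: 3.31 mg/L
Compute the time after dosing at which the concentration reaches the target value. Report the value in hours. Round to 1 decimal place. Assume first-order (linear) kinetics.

16.3 h

t = ln(C₀ / C) / k = ln(4.340 / 3.31) / 0.01660
  = ln(1.311) / 0.01660 = 0.2708 / 0.01660 = 16.31 h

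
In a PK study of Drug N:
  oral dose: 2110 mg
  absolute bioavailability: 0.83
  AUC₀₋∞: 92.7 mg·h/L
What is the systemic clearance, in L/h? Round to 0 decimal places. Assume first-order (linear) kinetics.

19 L/h

CL = F·Dose / AUC = 0.83 × 2110 / 92.7 = 18.89 L/h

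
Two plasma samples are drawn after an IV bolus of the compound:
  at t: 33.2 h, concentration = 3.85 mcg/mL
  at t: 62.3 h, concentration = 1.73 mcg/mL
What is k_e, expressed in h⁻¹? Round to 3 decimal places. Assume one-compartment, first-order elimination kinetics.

k = ln(C₁/C₂) / (t₂ − t₁) = ln(3.85/1.73) / (62.3 − 33.2)
  = 0.8000 / 29.10 = 0.02749 h⁻¹

0.027 h⁻¹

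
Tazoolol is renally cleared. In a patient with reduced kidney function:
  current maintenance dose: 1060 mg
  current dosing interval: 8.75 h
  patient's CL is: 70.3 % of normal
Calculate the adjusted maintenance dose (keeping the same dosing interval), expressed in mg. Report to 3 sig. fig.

745 mg

To keep the same average steady-state level, dosing rate must scale with clearance.
CL ratio = 70.3 / 100 = 0.7030
New dose (same interval) = 1060 × 0.7030 = 745.2 mg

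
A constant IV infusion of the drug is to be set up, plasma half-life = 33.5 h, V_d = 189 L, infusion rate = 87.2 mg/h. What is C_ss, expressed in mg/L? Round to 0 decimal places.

22 mg/L

k = ln2 / t½ = 0.693147 / 33.5 = 0.02069 h⁻¹
CL = k × Vd = 0.02069 × 189 = 3.910 L/h
At steady state Css = R₀ / CL = 87.2 / 3.910 = 22.30 mg/L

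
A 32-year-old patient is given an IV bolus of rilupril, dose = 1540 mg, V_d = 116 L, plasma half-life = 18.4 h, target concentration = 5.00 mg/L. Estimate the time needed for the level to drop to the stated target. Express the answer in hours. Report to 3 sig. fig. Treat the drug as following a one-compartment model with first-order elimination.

25.9 h

C₀ = Dose / Vd = 1540 / 116 = 13.28 mg/L
k = ln2 / t½ = 0.693147 / 18.4 = 0.03767 h⁻¹
t = ln(C₀ / C) / k = ln(13.28 / 5.00) / 0.03767
  = ln(2.656) / 0.03767 = 0.9768 / 0.03767 = 25.93 h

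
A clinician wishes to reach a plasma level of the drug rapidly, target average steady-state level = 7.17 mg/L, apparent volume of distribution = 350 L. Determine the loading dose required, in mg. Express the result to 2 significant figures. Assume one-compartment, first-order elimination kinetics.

LD = Css × Vd = 7.17 × 350 = 2510 mg

2500 mg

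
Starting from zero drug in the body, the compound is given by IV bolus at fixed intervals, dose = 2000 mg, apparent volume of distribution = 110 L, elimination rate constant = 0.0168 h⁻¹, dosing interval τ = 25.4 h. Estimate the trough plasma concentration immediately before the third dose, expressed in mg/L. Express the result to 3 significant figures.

19.6 mg/L

C₀ per dose = Dose / Vd = 2000 / 110 = 18.18 mg/L
Fraction remaining after one interval: r = e^(−kτ) = e^(−0.01680 × 25.4) = 0.6526
Before dose 3, 2 doses have been given (aged 1τ, 2τ).
C_trough = C₀ × (r + r²) = 18.18 × (0.6526 + 0.4259) = 19.61 mg/L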